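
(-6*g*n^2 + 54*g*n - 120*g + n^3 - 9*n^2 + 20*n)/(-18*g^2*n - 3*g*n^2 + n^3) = (n^2 - 9*n + 20)/(n*(3*g + n))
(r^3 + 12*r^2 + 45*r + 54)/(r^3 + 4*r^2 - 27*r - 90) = (r + 3)/(r - 5)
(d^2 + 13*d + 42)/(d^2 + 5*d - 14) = (d + 6)/(d - 2)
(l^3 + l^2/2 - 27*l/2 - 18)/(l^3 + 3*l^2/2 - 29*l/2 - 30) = (2*l + 3)/(2*l + 5)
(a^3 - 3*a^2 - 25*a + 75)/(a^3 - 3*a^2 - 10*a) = (a^2 + 2*a - 15)/(a*(a + 2))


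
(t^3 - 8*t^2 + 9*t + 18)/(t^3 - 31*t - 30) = (t - 3)/(t + 5)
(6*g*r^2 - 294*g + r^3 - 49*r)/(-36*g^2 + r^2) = (r^2 - 49)/(-6*g + r)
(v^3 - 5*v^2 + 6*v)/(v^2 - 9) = v*(v - 2)/(v + 3)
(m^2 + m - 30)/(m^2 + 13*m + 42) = (m - 5)/(m + 7)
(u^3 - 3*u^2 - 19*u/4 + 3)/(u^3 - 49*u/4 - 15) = (2*u - 1)/(2*u + 5)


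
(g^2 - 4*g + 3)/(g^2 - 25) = (g^2 - 4*g + 3)/(g^2 - 25)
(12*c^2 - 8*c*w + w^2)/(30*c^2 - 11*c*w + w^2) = (-2*c + w)/(-5*c + w)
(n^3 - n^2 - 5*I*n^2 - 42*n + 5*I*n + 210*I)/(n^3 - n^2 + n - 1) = (n^3 - n^2*(1 + 5*I) + n*(-42 + 5*I) + 210*I)/(n^3 - n^2 + n - 1)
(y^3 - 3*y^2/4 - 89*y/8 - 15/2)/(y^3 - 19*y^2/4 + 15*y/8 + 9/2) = (2*y + 5)/(2*y - 3)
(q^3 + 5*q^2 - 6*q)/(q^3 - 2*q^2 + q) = (q + 6)/(q - 1)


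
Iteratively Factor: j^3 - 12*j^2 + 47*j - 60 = (j - 4)*(j^2 - 8*j + 15) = (j - 4)*(j - 3)*(j - 5)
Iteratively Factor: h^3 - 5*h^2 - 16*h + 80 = (h + 4)*(h^2 - 9*h + 20) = (h - 4)*(h + 4)*(h - 5)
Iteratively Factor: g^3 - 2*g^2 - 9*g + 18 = (g + 3)*(g^2 - 5*g + 6) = (g - 2)*(g + 3)*(g - 3)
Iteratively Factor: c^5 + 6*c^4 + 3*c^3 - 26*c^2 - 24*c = (c + 1)*(c^4 + 5*c^3 - 2*c^2 - 24*c) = c*(c + 1)*(c^3 + 5*c^2 - 2*c - 24) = c*(c + 1)*(c + 4)*(c^2 + c - 6) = c*(c - 2)*(c + 1)*(c + 4)*(c + 3)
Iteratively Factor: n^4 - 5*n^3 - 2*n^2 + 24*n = (n - 3)*(n^3 - 2*n^2 - 8*n) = (n - 3)*(n + 2)*(n^2 - 4*n) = n*(n - 3)*(n + 2)*(n - 4)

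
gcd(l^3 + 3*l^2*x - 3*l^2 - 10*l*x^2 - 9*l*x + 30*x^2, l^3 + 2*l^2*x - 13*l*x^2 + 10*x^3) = -l^2 - 3*l*x + 10*x^2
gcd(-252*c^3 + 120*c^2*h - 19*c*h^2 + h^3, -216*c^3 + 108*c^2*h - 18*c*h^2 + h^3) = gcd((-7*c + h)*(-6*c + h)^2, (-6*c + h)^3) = 36*c^2 - 12*c*h + h^2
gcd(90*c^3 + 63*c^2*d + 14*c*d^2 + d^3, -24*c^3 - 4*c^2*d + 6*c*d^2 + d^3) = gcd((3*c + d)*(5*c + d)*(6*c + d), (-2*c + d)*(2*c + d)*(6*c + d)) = 6*c + d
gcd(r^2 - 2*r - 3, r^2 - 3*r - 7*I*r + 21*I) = r - 3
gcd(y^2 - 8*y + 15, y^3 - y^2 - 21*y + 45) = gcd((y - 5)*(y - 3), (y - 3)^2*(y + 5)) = y - 3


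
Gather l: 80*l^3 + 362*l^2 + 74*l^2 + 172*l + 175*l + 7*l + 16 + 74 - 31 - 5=80*l^3 + 436*l^2 + 354*l + 54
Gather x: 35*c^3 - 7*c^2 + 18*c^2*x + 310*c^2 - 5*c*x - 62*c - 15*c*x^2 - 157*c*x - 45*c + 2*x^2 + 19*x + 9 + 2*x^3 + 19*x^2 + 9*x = 35*c^3 + 303*c^2 - 107*c + 2*x^3 + x^2*(21 - 15*c) + x*(18*c^2 - 162*c + 28) + 9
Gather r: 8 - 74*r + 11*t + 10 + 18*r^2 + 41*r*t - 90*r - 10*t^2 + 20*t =18*r^2 + r*(41*t - 164) - 10*t^2 + 31*t + 18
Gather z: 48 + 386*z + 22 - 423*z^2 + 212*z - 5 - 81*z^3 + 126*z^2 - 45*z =-81*z^3 - 297*z^2 + 553*z + 65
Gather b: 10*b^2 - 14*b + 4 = 10*b^2 - 14*b + 4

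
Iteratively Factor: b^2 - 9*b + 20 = (b - 4)*(b - 5)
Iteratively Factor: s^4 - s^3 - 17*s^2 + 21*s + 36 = (s + 1)*(s^3 - 2*s^2 - 15*s + 36) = (s + 1)*(s + 4)*(s^2 - 6*s + 9) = (s - 3)*(s + 1)*(s + 4)*(s - 3)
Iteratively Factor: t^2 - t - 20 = (t - 5)*(t + 4)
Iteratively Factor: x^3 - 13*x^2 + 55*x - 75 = (x - 5)*(x^2 - 8*x + 15) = (x - 5)^2*(x - 3)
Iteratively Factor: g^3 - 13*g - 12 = (g + 3)*(g^2 - 3*g - 4) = (g + 1)*(g + 3)*(g - 4)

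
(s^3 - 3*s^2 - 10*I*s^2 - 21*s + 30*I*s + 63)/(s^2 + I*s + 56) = (s^2 - 3*s*(1 + I) + 9*I)/(s + 8*I)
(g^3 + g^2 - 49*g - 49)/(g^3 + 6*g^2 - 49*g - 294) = (g + 1)/(g + 6)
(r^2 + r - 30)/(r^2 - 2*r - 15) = (r + 6)/(r + 3)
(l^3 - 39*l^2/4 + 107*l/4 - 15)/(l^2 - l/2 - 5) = (-4*l^3 + 39*l^2 - 107*l + 60)/(2*(-2*l^2 + l + 10))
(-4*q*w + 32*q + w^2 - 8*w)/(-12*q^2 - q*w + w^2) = (w - 8)/(3*q + w)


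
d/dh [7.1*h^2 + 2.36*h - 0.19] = 14.2*h + 2.36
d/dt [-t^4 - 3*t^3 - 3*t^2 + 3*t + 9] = -4*t^3 - 9*t^2 - 6*t + 3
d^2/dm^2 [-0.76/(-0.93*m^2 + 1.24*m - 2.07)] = (-1.314648*m^2 + 1.752864*m + 0.76*(1.86*m - 1.24)*(3.72*m - 2.48) - 2.926152)/(0.93*m^2 - 1.24*m + 2.07)^3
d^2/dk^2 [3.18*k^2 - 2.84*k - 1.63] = 6.36000000000000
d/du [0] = 0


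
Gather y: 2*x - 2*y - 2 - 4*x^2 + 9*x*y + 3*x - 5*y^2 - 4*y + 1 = -4*x^2 + 5*x - 5*y^2 + y*(9*x - 6) - 1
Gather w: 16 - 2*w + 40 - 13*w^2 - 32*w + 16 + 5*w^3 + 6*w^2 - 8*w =5*w^3 - 7*w^2 - 42*w + 72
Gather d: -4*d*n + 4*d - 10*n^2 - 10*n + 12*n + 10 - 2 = d*(4 - 4*n) - 10*n^2 + 2*n + 8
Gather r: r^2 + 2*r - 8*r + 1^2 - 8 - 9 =r^2 - 6*r - 16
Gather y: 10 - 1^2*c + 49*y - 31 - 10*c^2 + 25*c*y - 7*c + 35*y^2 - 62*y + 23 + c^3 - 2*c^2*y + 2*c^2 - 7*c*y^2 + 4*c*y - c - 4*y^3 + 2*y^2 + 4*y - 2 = c^3 - 8*c^2 - 9*c - 4*y^3 + y^2*(37 - 7*c) + y*(-2*c^2 + 29*c - 9)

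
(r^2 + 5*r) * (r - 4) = r^3 + r^2 - 20*r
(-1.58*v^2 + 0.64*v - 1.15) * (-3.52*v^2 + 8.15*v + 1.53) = 5.5616*v^4 - 15.1298*v^3 + 6.8466*v^2 - 8.3933*v - 1.7595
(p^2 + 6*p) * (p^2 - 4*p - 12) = p^4 + 2*p^3 - 36*p^2 - 72*p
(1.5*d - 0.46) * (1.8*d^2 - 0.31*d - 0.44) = 2.7*d^3 - 1.293*d^2 - 0.5174*d + 0.2024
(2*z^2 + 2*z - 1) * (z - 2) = 2*z^3 - 2*z^2 - 5*z + 2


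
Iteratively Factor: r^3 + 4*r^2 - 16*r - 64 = (r + 4)*(r^2 - 16) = (r + 4)^2*(r - 4)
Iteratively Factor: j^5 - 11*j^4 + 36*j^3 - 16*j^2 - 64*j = (j - 4)*(j^4 - 7*j^3 + 8*j^2 + 16*j) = (j - 4)^2*(j^3 - 3*j^2 - 4*j) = (j - 4)^2*(j + 1)*(j^2 - 4*j) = (j - 4)^3*(j + 1)*(j)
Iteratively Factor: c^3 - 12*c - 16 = (c + 2)*(c^2 - 2*c - 8) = (c + 2)^2*(c - 4)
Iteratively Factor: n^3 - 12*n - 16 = (n - 4)*(n^2 + 4*n + 4) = (n - 4)*(n + 2)*(n + 2)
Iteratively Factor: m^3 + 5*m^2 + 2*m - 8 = (m - 1)*(m^2 + 6*m + 8) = (m - 1)*(m + 4)*(m + 2)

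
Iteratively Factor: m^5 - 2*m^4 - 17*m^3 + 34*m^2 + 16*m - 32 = (m + 4)*(m^4 - 6*m^3 + 7*m^2 + 6*m - 8) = (m - 4)*(m + 4)*(m^3 - 2*m^2 - m + 2) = (m - 4)*(m - 2)*(m + 4)*(m^2 - 1) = (m - 4)*(m - 2)*(m - 1)*(m + 4)*(m + 1)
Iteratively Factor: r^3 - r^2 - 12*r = (r)*(r^2 - r - 12) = r*(r - 4)*(r + 3)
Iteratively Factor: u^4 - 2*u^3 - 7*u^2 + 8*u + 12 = (u + 1)*(u^3 - 3*u^2 - 4*u + 12) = (u + 1)*(u + 2)*(u^2 - 5*u + 6) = (u - 2)*(u + 1)*(u + 2)*(u - 3)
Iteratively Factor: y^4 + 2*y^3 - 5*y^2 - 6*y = (y + 1)*(y^3 + y^2 - 6*y) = (y + 1)*(y + 3)*(y^2 - 2*y) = (y - 2)*(y + 1)*(y + 3)*(y)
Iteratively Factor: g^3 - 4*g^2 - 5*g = (g)*(g^2 - 4*g - 5) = g*(g + 1)*(g - 5)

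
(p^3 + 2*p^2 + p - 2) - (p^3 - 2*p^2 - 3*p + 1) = 4*p^2 + 4*p - 3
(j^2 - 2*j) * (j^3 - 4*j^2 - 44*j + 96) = j^5 - 6*j^4 - 36*j^3 + 184*j^2 - 192*j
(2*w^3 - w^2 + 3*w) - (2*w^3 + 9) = -w^2 + 3*w - 9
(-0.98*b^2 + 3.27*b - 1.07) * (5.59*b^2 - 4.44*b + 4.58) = -5.4782*b^4 + 22.6305*b^3 - 24.9885*b^2 + 19.7274*b - 4.9006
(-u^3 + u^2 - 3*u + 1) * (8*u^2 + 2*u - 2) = -8*u^5 + 6*u^4 - 20*u^3 + 8*u - 2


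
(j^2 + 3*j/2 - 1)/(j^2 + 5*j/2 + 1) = (2*j - 1)/(2*j + 1)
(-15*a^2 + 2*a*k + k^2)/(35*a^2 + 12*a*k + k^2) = (-3*a + k)/(7*a + k)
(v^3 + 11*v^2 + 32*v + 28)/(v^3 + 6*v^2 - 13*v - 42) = (v + 2)/(v - 3)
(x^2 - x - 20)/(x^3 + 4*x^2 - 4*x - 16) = (x - 5)/(x^2 - 4)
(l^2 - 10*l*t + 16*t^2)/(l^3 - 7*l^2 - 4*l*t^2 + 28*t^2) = (l - 8*t)/(l^2 + 2*l*t - 7*l - 14*t)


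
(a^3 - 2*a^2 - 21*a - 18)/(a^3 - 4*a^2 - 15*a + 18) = (a + 1)/(a - 1)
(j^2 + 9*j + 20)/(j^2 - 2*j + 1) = (j^2 + 9*j + 20)/(j^2 - 2*j + 1)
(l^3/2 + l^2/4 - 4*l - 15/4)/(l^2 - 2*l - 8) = (-2*l^3 - l^2 + 16*l + 15)/(4*(-l^2 + 2*l + 8))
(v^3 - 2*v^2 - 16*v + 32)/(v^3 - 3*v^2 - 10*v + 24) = (v + 4)/(v + 3)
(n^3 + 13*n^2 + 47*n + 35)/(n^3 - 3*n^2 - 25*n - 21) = (n^2 + 12*n + 35)/(n^2 - 4*n - 21)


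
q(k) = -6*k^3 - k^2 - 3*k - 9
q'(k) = -18*k^2 - 2*k - 3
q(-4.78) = 637.78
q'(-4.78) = -404.71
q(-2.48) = 83.81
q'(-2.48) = -108.75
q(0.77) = -14.64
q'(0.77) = -15.21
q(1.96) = -63.90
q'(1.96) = -76.07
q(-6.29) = 1463.46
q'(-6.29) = -702.57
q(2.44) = -109.43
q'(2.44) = -115.04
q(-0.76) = -4.66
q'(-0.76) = -11.88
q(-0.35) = -7.82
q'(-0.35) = -4.50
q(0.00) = -9.00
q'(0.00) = -3.00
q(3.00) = -189.00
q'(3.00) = -171.00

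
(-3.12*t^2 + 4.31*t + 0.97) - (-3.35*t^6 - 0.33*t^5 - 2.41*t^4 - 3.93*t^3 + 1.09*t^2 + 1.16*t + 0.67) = 3.35*t^6 + 0.33*t^5 + 2.41*t^4 + 3.93*t^3 - 4.21*t^2 + 3.15*t + 0.3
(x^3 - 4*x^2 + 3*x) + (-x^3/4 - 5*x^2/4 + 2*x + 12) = 3*x^3/4 - 21*x^2/4 + 5*x + 12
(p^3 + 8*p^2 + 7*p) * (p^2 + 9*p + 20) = p^5 + 17*p^4 + 99*p^3 + 223*p^2 + 140*p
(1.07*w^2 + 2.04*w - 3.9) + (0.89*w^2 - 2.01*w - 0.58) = 1.96*w^2 + 0.0300000000000002*w - 4.48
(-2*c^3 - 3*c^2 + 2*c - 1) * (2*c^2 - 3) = -4*c^5 - 6*c^4 + 10*c^3 + 7*c^2 - 6*c + 3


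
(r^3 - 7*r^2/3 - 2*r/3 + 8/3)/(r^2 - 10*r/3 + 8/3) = r + 1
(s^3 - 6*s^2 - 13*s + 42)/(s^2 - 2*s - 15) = (s^2 - 9*s + 14)/(s - 5)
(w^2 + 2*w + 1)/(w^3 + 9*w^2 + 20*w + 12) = (w + 1)/(w^2 + 8*w + 12)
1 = 1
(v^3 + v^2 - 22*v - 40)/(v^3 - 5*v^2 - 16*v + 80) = (v + 2)/(v - 4)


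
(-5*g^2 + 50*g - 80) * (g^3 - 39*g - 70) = -5*g^5 + 50*g^4 + 115*g^3 - 1600*g^2 - 380*g + 5600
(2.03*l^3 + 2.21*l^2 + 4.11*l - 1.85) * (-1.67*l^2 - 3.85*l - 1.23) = -3.3901*l^5 - 11.5062*l^4 - 17.8691*l^3 - 15.4523*l^2 + 2.0672*l + 2.2755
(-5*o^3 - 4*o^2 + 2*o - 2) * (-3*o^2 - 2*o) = 15*o^5 + 22*o^4 + 2*o^3 + 2*o^2 + 4*o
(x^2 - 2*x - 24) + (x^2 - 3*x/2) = 2*x^2 - 7*x/2 - 24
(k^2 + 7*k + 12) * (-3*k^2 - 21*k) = -3*k^4 - 42*k^3 - 183*k^2 - 252*k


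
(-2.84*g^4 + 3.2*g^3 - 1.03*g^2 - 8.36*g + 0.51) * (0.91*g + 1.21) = -2.5844*g^5 - 0.5244*g^4 + 2.9347*g^3 - 8.8539*g^2 - 9.6515*g + 0.6171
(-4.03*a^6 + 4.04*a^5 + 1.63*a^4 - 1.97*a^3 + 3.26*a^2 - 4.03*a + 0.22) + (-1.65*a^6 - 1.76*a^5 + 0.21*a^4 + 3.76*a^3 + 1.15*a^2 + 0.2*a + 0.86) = -5.68*a^6 + 2.28*a^5 + 1.84*a^4 + 1.79*a^3 + 4.41*a^2 - 3.83*a + 1.08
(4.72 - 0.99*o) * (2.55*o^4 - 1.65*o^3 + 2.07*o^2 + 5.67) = -2.5245*o^5 + 13.6695*o^4 - 9.8373*o^3 + 9.7704*o^2 - 5.6133*o + 26.7624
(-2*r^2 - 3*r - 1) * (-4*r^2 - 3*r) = 8*r^4 + 18*r^3 + 13*r^2 + 3*r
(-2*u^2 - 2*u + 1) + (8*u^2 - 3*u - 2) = 6*u^2 - 5*u - 1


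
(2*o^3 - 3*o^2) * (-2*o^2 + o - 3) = -4*o^5 + 8*o^4 - 9*o^3 + 9*o^2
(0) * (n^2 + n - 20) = 0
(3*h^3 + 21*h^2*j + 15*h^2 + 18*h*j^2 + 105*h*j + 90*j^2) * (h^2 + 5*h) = 3*h^5 + 21*h^4*j + 30*h^4 + 18*h^3*j^2 + 210*h^3*j + 75*h^3 + 180*h^2*j^2 + 525*h^2*j + 450*h*j^2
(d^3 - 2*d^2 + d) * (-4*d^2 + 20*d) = -4*d^5 + 28*d^4 - 44*d^3 + 20*d^2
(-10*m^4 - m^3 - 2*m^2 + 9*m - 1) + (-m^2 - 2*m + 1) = -10*m^4 - m^3 - 3*m^2 + 7*m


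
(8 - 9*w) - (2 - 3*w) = 6 - 6*w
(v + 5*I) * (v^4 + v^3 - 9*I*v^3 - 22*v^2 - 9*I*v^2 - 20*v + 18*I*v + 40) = v^5 + v^4 - 4*I*v^4 + 23*v^3 - 4*I*v^3 + 25*v^2 - 92*I*v^2 - 50*v - 100*I*v + 200*I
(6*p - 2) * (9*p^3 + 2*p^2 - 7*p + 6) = 54*p^4 - 6*p^3 - 46*p^2 + 50*p - 12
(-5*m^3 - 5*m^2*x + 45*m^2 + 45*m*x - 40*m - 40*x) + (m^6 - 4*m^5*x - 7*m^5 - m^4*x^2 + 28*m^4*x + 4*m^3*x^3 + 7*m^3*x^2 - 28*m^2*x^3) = m^6 - 4*m^5*x - 7*m^5 - m^4*x^2 + 28*m^4*x + 4*m^3*x^3 + 7*m^3*x^2 - 5*m^3 - 28*m^2*x^3 - 5*m^2*x + 45*m^2 + 45*m*x - 40*m - 40*x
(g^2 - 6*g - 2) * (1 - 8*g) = -8*g^3 + 49*g^2 + 10*g - 2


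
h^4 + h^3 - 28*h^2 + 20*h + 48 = (h - 4)*(h - 2)*(h + 1)*(h + 6)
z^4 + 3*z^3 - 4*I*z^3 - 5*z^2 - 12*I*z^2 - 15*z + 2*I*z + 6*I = (z + 3)*(z - 2*I)*(z - I)^2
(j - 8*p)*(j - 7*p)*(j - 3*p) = j^3 - 18*j^2*p + 101*j*p^2 - 168*p^3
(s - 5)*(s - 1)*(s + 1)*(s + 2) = s^4 - 3*s^3 - 11*s^2 + 3*s + 10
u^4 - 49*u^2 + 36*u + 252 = (u - 6)*(u - 3)*(u + 2)*(u + 7)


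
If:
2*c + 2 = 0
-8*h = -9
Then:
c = -1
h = 9/8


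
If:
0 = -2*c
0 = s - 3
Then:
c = 0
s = 3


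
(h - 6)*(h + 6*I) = h^2 - 6*h + 6*I*h - 36*I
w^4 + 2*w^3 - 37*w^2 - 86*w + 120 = (w - 6)*(w - 1)*(w + 4)*(w + 5)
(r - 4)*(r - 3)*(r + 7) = r^3 - 37*r + 84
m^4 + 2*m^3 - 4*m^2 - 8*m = m*(m - 2)*(m + 2)^2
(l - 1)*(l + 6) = l^2 + 5*l - 6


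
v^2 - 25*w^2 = (v - 5*w)*(v + 5*w)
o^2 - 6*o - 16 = (o - 8)*(o + 2)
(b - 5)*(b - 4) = b^2 - 9*b + 20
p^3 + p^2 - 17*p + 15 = (p - 3)*(p - 1)*(p + 5)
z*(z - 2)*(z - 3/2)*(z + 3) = z^4 - z^3/2 - 15*z^2/2 + 9*z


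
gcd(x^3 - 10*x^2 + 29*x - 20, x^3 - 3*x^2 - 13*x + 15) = x^2 - 6*x + 5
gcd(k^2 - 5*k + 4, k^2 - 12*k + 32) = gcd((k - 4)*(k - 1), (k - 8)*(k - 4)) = k - 4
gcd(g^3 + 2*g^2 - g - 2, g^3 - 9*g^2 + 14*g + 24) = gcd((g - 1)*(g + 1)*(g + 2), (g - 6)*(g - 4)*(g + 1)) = g + 1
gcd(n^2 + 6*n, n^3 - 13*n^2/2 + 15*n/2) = n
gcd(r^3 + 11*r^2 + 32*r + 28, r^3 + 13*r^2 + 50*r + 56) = r^2 + 9*r + 14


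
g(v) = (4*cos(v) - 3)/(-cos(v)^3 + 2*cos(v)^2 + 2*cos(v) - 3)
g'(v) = (4*cos(v) - 3)*(-3*sin(v)*cos(v)^2 + 4*sin(v)*cos(v) + 2*sin(v))/(-cos(v)^3 + 2*cos(v)^2 + 2*cos(v) - 3)^2 - 4*sin(v)/(-cos(v)^3 + 2*cos(v)^2 + 2*cos(v) - 3)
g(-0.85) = 0.33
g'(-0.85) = -1.99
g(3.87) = 2.02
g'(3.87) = -2.10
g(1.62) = 1.03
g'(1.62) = 0.69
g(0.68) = -0.16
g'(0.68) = 4.02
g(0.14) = -32.63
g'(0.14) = 485.83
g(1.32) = 0.84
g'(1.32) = 0.67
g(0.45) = -1.96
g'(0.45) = 14.43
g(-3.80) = 2.17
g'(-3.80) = 2.29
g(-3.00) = 3.40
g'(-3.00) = -1.42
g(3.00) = 3.40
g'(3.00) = 1.42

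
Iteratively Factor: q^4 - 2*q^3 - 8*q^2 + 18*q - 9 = (q - 1)*(q^3 - q^2 - 9*q + 9) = (q - 1)*(q + 3)*(q^2 - 4*q + 3) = (q - 1)^2*(q + 3)*(q - 3)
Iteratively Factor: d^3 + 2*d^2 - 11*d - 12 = (d + 1)*(d^2 + d - 12) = (d - 3)*(d + 1)*(d + 4)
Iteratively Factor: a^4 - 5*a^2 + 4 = (a + 2)*(a^3 - 2*a^2 - a + 2) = (a + 1)*(a + 2)*(a^2 - 3*a + 2) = (a - 1)*(a + 1)*(a + 2)*(a - 2)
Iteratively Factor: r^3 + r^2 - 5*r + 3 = (r + 3)*(r^2 - 2*r + 1) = (r - 1)*(r + 3)*(r - 1)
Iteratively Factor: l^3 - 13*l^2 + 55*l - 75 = (l - 3)*(l^2 - 10*l + 25) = (l - 5)*(l - 3)*(l - 5)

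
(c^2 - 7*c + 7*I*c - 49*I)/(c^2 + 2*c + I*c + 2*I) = (c^2 + 7*c*(-1 + I) - 49*I)/(c^2 + c*(2 + I) + 2*I)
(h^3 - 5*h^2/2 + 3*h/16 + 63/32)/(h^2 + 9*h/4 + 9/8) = (8*h^2 - 26*h + 21)/(4*(2*h + 3))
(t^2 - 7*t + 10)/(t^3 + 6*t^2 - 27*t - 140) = (t - 2)/(t^2 + 11*t + 28)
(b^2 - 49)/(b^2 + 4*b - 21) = (b - 7)/(b - 3)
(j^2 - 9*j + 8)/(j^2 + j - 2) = (j - 8)/(j + 2)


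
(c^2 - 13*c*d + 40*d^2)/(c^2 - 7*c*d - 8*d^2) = (c - 5*d)/(c + d)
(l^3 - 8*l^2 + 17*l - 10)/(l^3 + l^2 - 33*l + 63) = (l^3 - 8*l^2 + 17*l - 10)/(l^3 + l^2 - 33*l + 63)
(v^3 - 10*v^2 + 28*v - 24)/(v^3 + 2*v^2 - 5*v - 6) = (v^2 - 8*v + 12)/(v^2 + 4*v + 3)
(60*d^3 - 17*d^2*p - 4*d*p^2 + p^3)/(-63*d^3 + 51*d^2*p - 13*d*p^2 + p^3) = (-20*d^2 - d*p + p^2)/(21*d^2 - 10*d*p + p^2)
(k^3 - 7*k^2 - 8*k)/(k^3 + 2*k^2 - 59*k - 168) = k*(k + 1)/(k^2 + 10*k + 21)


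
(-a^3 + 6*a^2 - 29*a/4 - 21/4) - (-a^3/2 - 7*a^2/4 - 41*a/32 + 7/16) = -a^3/2 + 31*a^2/4 - 191*a/32 - 91/16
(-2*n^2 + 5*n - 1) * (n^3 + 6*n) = -2*n^5 + 5*n^4 - 13*n^3 + 30*n^2 - 6*n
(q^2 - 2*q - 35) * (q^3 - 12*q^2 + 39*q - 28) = q^5 - 14*q^4 + 28*q^3 + 314*q^2 - 1309*q + 980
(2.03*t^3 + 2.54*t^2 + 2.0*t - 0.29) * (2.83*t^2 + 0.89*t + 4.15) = 5.7449*t^5 + 8.9949*t^4 + 16.3451*t^3 + 11.5003*t^2 + 8.0419*t - 1.2035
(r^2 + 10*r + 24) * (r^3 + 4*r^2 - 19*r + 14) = r^5 + 14*r^4 + 45*r^3 - 80*r^2 - 316*r + 336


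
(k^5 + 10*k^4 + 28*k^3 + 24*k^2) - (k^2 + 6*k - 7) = k^5 + 10*k^4 + 28*k^3 + 23*k^2 - 6*k + 7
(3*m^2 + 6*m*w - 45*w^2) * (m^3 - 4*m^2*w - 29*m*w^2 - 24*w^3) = 3*m^5 - 6*m^4*w - 156*m^3*w^2 - 66*m^2*w^3 + 1161*m*w^4 + 1080*w^5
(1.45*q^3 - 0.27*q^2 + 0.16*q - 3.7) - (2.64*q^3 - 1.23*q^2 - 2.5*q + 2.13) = -1.19*q^3 + 0.96*q^2 + 2.66*q - 5.83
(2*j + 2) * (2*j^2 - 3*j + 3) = 4*j^3 - 2*j^2 + 6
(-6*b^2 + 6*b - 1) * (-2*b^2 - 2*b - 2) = 12*b^4 + 2*b^2 - 10*b + 2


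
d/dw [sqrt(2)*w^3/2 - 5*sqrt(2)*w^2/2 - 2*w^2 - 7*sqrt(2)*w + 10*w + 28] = 3*sqrt(2)*w^2/2 - 5*sqrt(2)*w - 4*w - 7*sqrt(2) + 10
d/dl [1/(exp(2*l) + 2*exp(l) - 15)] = -2*(exp(l) + 1)*exp(l)/(exp(2*l) + 2*exp(l) - 15)^2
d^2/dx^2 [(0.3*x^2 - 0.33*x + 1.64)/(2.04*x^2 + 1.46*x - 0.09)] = (-4.533696*x^3 + 41.280624*x^2 + 28.943928*x + 7.511992)/(8.489664*x^6 + 18.227808*x^5 + 11.92176*x^4 + 1.5038*x^3 - 0.52596*x^2 + 0.035478*x - 0.000729)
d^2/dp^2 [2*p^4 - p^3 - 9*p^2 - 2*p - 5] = 24*p^2 - 6*p - 18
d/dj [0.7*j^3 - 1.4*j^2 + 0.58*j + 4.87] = 2.1*j^2 - 2.8*j + 0.58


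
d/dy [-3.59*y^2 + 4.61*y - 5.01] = 4.61 - 7.18*y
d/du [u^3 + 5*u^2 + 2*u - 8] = 3*u^2 + 10*u + 2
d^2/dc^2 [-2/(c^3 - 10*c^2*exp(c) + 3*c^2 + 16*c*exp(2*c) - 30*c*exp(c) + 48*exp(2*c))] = 4*((c^3 - 10*c^2*exp(c) + 3*c^2 + 16*c*exp(2*c) - 30*c*exp(c) + 48*exp(2*c))*(-5*c^2*exp(c) + 32*c*exp(2*c) - 35*c*exp(c) + 3*c + 128*exp(2*c) - 40*exp(c) + 3) - (-10*c^2*exp(c) + 3*c^2 + 32*c*exp(2*c) - 50*c*exp(c) + 6*c + 112*exp(2*c) - 30*exp(c))^2)/(c^3 - 10*c^2*exp(c) + 3*c^2 + 16*c*exp(2*c) - 30*c*exp(c) + 48*exp(2*c))^3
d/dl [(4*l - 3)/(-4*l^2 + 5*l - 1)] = (16*l^2 - 24*l + 11)/(16*l^4 - 40*l^3 + 33*l^2 - 10*l + 1)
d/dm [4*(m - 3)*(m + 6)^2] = 12*m*(m + 6)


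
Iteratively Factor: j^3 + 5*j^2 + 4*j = (j + 1)*(j^2 + 4*j) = j*(j + 1)*(j + 4)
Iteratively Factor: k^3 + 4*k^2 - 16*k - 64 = (k + 4)*(k^2 - 16) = (k - 4)*(k + 4)*(k + 4)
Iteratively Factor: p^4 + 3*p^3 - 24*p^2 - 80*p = (p - 5)*(p^3 + 8*p^2 + 16*p) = (p - 5)*(p + 4)*(p^2 + 4*p) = p*(p - 5)*(p + 4)*(p + 4)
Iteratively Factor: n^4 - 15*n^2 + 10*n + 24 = (n + 1)*(n^3 - n^2 - 14*n + 24) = (n - 3)*(n + 1)*(n^2 + 2*n - 8) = (n - 3)*(n + 1)*(n + 4)*(n - 2)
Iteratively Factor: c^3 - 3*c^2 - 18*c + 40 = (c - 5)*(c^2 + 2*c - 8) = (c - 5)*(c + 4)*(c - 2)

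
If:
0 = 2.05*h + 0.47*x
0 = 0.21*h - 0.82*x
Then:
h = 0.00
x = 0.00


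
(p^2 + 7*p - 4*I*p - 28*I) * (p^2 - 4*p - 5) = p^4 + 3*p^3 - 4*I*p^3 - 33*p^2 - 12*I*p^2 - 35*p + 132*I*p + 140*I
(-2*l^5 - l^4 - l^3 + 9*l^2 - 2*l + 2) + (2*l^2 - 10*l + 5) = -2*l^5 - l^4 - l^3 + 11*l^2 - 12*l + 7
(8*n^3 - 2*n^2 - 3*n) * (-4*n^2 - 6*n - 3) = -32*n^5 - 40*n^4 + 24*n^2 + 9*n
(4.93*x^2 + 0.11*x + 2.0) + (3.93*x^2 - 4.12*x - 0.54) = 8.86*x^2 - 4.01*x + 1.46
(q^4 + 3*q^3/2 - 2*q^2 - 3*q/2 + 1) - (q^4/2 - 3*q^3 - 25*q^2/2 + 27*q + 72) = q^4/2 + 9*q^3/2 + 21*q^2/2 - 57*q/2 - 71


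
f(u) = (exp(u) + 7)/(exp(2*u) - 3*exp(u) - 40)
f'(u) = (exp(u) + 7)*(-2*exp(2*u) + 3*exp(u))/(exp(2*u) - 3*exp(u) - 40)^2 + exp(u)/(exp(2*u) - 3*exp(u) - 40) = (-(exp(u) + 7)*(2*exp(u) - 3) + exp(2*u) - 3*exp(u) - 40)*exp(u)/(-exp(2*u) + 3*exp(u) + 40)^2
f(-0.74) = -0.18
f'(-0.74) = -0.01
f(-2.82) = -0.18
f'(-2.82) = -0.00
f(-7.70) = -0.18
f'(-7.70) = -0.00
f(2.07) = -15.36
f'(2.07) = -1617.96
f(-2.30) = -0.18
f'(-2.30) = -0.00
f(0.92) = -0.23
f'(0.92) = -0.09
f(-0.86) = -0.18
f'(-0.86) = -0.01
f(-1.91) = -0.18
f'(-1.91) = -0.00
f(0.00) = -0.19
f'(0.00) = -0.02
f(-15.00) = -0.18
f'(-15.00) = 0.00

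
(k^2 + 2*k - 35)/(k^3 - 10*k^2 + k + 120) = (k + 7)/(k^2 - 5*k - 24)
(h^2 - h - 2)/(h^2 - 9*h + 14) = (h + 1)/(h - 7)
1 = 1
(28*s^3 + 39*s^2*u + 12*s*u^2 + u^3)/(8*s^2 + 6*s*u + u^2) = (7*s^2 + 8*s*u + u^2)/(2*s + u)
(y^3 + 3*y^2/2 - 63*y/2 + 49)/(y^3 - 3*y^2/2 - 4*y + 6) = (2*y^2 + 7*y - 49)/(2*y^2 + y - 6)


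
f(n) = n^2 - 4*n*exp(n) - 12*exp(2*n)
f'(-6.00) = -11.95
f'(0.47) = -69.91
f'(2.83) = -7145.51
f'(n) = -4*n*exp(n) + 2*n - 24*exp(2*n) - 4*exp(n)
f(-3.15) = 10.44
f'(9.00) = -1576163364.65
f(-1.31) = 2.26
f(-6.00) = 36.06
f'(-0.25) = -17.39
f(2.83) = -3629.60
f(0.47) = -33.51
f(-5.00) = 25.13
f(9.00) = -788211259.67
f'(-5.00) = -9.89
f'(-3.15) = -5.98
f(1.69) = -386.23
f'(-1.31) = -4.03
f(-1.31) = 2.26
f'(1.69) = -759.83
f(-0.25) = -6.44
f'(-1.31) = -4.03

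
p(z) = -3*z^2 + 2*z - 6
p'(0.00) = 2.00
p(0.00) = -6.00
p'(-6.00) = 38.00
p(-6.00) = -126.00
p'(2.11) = -10.66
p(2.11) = -15.14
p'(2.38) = -12.28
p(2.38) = -18.23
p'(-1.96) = 13.76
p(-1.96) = -21.44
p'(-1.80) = 12.80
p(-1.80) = -19.32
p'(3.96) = -21.76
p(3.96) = -45.12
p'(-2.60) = 17.60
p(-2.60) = -31.48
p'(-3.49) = 22.94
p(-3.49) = -49.52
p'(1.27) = -5.62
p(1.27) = -8.30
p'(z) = 2 - 6*z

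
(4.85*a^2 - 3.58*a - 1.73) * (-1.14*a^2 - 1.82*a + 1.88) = -5.529*a^4 - 4.7458*a^3 + 17.6058*a^2 - 3.5818*a - 3.2524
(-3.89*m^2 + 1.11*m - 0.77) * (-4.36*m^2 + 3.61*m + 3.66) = 16.9604*m^4 - 18.8825*m^3 - 6.8731*m^2 + 1.2829*m - 2.8182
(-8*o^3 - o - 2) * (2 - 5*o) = 40*o^4 - 16*o^3 + 5*o^2 + 8*o - 4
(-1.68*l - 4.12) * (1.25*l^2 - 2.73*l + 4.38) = -2.1*l^3 - 0.563600000000001*l^2 + 3.8892*l - 18.0456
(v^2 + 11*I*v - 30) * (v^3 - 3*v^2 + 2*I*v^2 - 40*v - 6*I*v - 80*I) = v^5 - 3*v^4 + 13*I*v^4 - 92*v^3 - 39*I*v^3 + 156*v^2 - 580*I*v^2 + 2080*v + 180*I*v + 2400*I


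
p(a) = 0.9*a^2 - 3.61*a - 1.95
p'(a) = 1.8*a - 3.61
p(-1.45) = 5.18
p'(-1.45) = -6.22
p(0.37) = -3.16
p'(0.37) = -2.94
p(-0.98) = 2.45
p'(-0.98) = -5.37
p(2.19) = -5.54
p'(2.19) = 0.33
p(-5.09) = 39.74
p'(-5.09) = -12.77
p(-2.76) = 14.87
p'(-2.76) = -8.58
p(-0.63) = 0.68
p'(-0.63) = -4.74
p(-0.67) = 0.87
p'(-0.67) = -4.82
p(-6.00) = 52.11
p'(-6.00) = -14.41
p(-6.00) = 52.11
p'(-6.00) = -14.41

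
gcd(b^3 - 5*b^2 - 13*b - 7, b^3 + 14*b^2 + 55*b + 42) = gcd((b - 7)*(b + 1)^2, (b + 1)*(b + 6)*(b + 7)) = b + 1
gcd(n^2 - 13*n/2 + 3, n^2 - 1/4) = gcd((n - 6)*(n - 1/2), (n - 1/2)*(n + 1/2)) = n - 1/2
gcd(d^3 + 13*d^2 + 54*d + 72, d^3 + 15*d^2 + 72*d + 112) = d + 4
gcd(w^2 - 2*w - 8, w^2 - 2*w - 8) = w^2 - 2*w - 8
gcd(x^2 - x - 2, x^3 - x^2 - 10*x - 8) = x + 1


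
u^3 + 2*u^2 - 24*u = u*(u - 4)*(u + 6)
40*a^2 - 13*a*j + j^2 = (-8*a + j)*(-5*a + j)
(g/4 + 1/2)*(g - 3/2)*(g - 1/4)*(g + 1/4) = g^4/4 + g^3/8 - 49*g^2/64 - g/128 + 3/64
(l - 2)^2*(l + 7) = l^3 + 3*l^2 - 24*l + 28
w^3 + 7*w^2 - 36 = (w - 2)*(w + 3)*(w + 6)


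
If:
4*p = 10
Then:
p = 5/2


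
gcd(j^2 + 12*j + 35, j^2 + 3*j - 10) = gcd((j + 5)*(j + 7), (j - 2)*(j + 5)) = j + 5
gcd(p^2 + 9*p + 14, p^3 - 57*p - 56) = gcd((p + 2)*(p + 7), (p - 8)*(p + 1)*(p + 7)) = p + 7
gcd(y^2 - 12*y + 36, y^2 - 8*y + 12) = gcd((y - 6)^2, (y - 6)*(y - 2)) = y - 6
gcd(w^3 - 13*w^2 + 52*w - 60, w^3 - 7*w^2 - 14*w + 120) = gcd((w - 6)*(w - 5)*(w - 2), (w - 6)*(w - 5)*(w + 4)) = w^2 - 11*w + 30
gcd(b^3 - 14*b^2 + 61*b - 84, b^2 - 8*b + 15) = b - 3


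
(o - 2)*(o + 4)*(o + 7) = o^3 + 9*o^2 + 6*o - 56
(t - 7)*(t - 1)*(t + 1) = t^3 - 7*t^2 - t + 7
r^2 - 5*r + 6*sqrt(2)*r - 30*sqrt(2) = (r - 5)*(r + 6*sqrt(2))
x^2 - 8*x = x*(x - 8)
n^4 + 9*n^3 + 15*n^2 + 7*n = n*(n + 1)^2*(n + 7)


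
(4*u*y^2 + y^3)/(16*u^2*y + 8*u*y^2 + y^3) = y/(4*u + y)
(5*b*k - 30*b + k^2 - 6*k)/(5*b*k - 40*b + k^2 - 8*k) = (k - 6)/(k - 8)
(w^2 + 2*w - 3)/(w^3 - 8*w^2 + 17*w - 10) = (w + 3)/(w^2 - 7*w + 10)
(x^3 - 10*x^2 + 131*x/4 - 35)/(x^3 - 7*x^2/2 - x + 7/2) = (x^2 - 13*x/2 + 10)/(x^2 - 1)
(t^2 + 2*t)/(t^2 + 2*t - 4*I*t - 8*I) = t/(t - 4*I)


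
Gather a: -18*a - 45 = -18*a - 45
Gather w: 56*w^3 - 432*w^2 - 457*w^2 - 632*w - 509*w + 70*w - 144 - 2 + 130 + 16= 56*w^3 - 889*w^2 - 1071*w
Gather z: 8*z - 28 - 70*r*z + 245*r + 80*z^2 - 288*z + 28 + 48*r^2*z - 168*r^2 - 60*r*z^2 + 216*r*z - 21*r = -168*r^2 + 224*r + z^2*(80 - 60*r) + z*(48*r^2 + 146*r - 280)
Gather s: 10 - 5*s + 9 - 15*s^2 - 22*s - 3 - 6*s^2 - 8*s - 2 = -21*s^2 - 35*s + 14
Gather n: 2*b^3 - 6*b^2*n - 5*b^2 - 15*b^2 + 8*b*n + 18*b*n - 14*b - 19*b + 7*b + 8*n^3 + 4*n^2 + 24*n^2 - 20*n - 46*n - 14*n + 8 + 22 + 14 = 2*b^3 - 20*b^2 - 26*b + 8*n^3 + 28*n^2 + n*(-6*b^2 + 26*b - 80) + 44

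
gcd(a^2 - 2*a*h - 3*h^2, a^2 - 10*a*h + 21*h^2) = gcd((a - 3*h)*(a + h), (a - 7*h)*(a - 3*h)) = a - 3*h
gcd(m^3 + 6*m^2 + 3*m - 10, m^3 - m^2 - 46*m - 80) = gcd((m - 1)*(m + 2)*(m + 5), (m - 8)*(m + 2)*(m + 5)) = m^2 + 7*m + 10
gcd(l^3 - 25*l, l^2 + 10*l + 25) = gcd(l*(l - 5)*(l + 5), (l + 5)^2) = l + 5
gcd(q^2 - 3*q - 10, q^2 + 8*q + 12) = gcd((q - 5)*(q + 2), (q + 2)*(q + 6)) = q + 2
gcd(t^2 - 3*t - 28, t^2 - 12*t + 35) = t - 7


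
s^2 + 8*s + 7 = (s + 1)*(s + 7)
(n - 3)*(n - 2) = n^2 - 5*n + 6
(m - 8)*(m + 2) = m^2 - 6*m - 16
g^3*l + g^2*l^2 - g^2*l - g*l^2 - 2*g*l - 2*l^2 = (g - 2)*(g + l)*(g*l + l)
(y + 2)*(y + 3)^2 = y^3 + 8*y^2 + 21*y + 18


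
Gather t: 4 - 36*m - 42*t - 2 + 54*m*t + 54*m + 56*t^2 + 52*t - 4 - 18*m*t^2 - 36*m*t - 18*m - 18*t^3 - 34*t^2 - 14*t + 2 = -18*t^3 + t^2*(22 - 18*m) + t*(18*m - 4)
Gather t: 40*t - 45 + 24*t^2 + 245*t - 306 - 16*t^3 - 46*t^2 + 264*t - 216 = -16*t^3 - 22*t^2 + 549*t - 567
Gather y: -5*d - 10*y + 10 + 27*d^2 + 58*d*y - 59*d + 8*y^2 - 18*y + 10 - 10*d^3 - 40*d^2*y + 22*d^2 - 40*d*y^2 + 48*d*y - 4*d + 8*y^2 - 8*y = -10*d^3 + 49*d^2 - 68*d + y^2*(16 - 40*d) + y*(-40*d^2 + 106*d - 36) + 20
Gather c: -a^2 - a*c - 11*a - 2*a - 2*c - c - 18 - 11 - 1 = -a^2 - 13*a + c*(-a - 3) - 30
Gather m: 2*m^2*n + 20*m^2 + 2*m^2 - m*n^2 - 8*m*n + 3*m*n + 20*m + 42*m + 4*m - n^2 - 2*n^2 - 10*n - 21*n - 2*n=m^2*(2*n + 22) + m*(-n^2 - 5*n + 66) - 3*n^2 - 33*n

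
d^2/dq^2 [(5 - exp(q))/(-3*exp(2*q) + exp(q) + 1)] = (9*exp(4*q) - 177*exp(3*q) + 63*exp(2*q) - 66*exp(q) + 6)*exp(q)/(27*exp(6*q) - 27*exp(5*q) - 18*exp(4*q) + 17*exp(3*q) + 6*exp(2*q) - 3*exp(q) - 1)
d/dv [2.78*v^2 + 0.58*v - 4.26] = 5.56*v + 0.58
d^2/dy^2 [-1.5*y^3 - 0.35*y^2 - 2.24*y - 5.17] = -9.0*y - 0.7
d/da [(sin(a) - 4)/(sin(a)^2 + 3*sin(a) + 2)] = (8*sin(a) + cos(a)^2 + 13)*cos(a)/(sin(a)^2 + 3*sin(a) + 2)^2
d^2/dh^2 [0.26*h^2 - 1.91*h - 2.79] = 0.520000000000000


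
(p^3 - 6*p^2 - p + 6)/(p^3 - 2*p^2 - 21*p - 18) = (p - 1)/(p + 3)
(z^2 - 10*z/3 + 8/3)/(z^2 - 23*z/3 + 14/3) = (3*z^2 - 10*z + 8)/(3*z^2 - 23*z + 14)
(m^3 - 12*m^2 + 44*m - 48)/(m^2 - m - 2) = (m^2 - 10*m + 24)/(m + 1)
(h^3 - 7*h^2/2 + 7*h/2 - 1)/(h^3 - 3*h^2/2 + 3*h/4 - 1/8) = 4*(h^2 - 3*h + 2)/(4*h^2 - 4*h + 1)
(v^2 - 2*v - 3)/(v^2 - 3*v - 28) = (-v^2 + 2*v + 3)/(-v^2 + 3*v + 28)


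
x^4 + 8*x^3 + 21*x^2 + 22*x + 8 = (x + 1)^2*(x + 2)*(x + 4)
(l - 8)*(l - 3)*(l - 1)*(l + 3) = l^4 - 9*l^3 - l^2 + 81*l - 72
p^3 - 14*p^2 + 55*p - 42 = (p - 7)*(p - 6)*(p - 1)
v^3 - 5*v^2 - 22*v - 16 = (v - 8)*(v + 1)*(v + 2)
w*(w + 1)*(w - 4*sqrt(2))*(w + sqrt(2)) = w^4 - 3*sqrt(2)*w^3 + w^3 - 8*w^2 - 3*sqrt(2)*w^2 - 8*w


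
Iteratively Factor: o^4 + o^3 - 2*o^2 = (o)*(o^3 + o^2 - 2*o) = o^2*(o^2 + o - 2) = o^2*(o + 2)*(o - 1)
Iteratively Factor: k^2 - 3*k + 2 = (k - 2)*(k - 1)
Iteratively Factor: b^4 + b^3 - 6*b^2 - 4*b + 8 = (b - 1)*(b^3 + 2*b^2 - 4*b - 8) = (b - 1)*(b + 2)*(b^2 - 4) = (b - 1)*(b + 2)^2*(b - 2)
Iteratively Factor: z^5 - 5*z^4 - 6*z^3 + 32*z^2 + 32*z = (z)*(z^4 - 5*z^3 - 6*z^2 + 32*z + 32) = z*(z + 2)*(z^3 - 7*z^2 + 8*z + 16) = z*(z + 1)*(z + 2)*(z^2 - 8*z + 16) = z*(z - 4)*(z + 1)*(z + 2)*(z - 4)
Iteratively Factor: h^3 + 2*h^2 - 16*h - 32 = (h + 2)*(h^2 - 16) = (h - 4)*(h + 2)*(h + 4)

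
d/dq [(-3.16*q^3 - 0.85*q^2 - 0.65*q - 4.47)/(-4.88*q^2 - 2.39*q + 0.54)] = (15.4208*q^4 + 15.1048*q^3 - 6.2597*q^2 - 44.5452*q - 11.0343)/(23.8144*q^4 + 23.3264*q^3 + 0.4417*q^2 - 2.5812*q + 0.2916)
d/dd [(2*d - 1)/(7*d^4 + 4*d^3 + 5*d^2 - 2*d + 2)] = 2*(-21*d^4 + 6*d^3 + d^2 + 5*d + 1)/(49*d^8 + 56*d^7 + 86*d^6 + 12*d^5 + 37*d^4 - 4*d^3 + 24*d^2 - 8*d + 4)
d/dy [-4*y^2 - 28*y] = -8*y - 28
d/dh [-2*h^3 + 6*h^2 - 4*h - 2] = -6*h^2 + 12*h - 4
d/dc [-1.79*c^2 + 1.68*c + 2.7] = 1.68 - 3.58*c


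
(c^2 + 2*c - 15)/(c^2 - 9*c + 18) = (c + 5)/(c - 6)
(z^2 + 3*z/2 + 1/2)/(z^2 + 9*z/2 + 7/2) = (2*z + 1)/(2*z + 7)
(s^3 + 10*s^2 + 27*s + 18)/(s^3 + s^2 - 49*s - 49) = (s^2 + 9*s + 18)/(s^2 - 49)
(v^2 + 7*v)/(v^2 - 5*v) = (v + 7)/(v - 5)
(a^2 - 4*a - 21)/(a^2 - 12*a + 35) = (a + 3)/(a - 5)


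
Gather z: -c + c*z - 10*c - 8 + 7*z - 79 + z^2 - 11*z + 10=-11*c + z^2 + z*(c - 4) - 77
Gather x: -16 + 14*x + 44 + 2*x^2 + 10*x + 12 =2*x^2 + 24*x + 40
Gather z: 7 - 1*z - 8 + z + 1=0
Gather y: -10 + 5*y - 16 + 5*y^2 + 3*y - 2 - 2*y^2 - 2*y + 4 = 3*y^2 + 6*y - 24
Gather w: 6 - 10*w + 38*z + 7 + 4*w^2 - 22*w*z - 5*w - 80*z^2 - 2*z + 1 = 4*w^2 + w*(-22*z - 15) - 80*z^2 + 36*z + 14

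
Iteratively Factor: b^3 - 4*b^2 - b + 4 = (b - 4)*(b^2 - 1) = (b - 4)*(b + 1)*(b - 1)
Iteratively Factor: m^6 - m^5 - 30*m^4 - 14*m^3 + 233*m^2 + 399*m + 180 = (m - 5)*(m^5 + 4*m^4 - 10*m^3 - 64*m^2 - 87*m - 36) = (m - 5)*(m + 1)*(m^4 + 3*m^3 - 13*m^2 - 51*m - 36) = (m - 5)*(m - 4)*(m + 1)*(m^3 + 7*m^2 + 15*m + 9) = (m - 5)*(m - 4)*(m + 1)*(m + 3)*(m^2 + 4*m + 3) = (m - 5)*(m - 4)*(m + 1)*(m + 3)^2*(m + 1)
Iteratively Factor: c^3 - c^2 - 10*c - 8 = (c + 1)*(c^2 - 2*c - 8) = (c - 4)*(c + 1)*(c + 2)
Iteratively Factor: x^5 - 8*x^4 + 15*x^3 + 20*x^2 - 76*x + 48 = (x - 3)*(x^4 - 5*x^3 + 20*x - 16) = (x - 3)*(x - 1)*(x^3 - 4*x^2 - 4*x + 16) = (x - 3)*(x - 1)*(x + 2)*(x^2 - 6*x + 8) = (x - 3)*(x - 2)*(x - 1)*(x + 2)*(x - 4)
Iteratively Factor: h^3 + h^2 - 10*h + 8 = (h - 1)*(h^2 + 2*h - 8) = (h - 1)*(h + 4)*(h - 2)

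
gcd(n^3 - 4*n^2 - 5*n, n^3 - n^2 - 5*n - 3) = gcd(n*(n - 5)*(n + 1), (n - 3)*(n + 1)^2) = n + 1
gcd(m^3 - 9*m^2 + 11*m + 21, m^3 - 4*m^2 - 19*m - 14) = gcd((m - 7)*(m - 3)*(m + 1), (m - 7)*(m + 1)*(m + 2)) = m^2 - 6*m - 7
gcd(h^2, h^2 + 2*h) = h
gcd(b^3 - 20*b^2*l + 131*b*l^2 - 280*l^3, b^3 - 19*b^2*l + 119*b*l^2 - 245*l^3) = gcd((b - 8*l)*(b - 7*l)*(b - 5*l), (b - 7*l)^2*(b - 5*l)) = b^2 - 12*b*l + 35*l^2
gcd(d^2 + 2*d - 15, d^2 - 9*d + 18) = d - 3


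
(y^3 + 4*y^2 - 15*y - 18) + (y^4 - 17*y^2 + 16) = y^4 + y^3 - 13*y^2 - 15*y - 2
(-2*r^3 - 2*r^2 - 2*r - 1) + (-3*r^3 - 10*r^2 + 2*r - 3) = -5*r^3 - 12*r^2 - 4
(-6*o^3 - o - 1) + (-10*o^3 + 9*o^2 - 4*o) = -16*o^3 + 9*o^2 - 5*o - 1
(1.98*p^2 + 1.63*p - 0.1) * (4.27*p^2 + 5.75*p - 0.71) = 8.4546*p^4 + 18.3451*p^3 + 7.5397*p^2 - 1.7323*p + 0.071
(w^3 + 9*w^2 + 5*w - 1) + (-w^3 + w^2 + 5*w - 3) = 10*w^2 + 10*w - 4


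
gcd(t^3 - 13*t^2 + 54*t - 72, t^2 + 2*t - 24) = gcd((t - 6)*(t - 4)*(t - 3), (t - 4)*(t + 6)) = t - 4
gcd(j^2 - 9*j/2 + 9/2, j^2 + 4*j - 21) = j - 3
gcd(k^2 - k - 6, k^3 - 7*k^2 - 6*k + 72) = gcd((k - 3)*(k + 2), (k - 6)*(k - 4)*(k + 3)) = 1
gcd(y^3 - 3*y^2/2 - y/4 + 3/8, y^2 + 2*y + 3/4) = y + 1/2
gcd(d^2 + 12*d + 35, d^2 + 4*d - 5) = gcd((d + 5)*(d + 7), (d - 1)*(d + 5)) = d + 5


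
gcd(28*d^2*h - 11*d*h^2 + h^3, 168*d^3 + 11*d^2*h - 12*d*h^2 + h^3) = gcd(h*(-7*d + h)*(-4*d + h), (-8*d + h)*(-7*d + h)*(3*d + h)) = 7*d - h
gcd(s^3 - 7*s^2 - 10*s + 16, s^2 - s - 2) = 1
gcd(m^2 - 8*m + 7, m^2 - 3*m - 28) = m - 7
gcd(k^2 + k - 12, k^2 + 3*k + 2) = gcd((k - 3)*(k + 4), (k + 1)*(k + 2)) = 1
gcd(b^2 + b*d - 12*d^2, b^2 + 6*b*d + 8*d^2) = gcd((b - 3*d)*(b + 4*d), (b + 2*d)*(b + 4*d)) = b + 4*d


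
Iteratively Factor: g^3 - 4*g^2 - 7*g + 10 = (g - 5)*(g^2 + g - 2) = (g - 5)*(g - 1)*(g + 2)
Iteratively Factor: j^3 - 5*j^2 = (j - 5)*(j^2) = j*(j - 5)*(j)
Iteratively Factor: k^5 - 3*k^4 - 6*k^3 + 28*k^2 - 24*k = (k - 2)*(k^4 - k^3 - 8*k^2 + 12*k) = (k - 2)*(k + 3)*(k^3 - 4*k^2 + 4*k) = (k - 2)^2*(k + 3)*(k^2 - 2*k) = k*(k - 2)^2*(k + 3)*(k - 2)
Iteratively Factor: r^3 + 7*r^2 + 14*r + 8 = (r + 4)*(r^2 + 3*r + 2) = (r + 1)*(r + 4)*(r + 2)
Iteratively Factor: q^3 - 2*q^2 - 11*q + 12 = (q - 4)*(q^2 + 2*q - 3) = (q - 4)*(q + 3)*(q - 1)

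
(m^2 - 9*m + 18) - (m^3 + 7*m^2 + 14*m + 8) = -m^3 - 6*m^2 - 23*m + 10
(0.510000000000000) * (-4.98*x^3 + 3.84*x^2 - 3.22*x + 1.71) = -2.5398*x^3 + 1.9584*x^2 - 1.6422*x + 0.8721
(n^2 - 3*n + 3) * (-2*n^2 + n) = -2*n^4 + 7*n^3 - 9*n^2 + 3*n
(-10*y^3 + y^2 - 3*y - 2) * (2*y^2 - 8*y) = -20*y^5 + 82*y^4 - 14*y^3 + 20*y^2 + 16*y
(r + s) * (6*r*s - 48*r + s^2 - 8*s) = 6*r^2*s - 48*r^2 + 7*r*s^2 - 56*r*s + s^3 - 8*s^2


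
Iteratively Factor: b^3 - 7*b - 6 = (b + 1)*(b^2 - b - 6) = (b - 3)*(b + 1)*(b + 2)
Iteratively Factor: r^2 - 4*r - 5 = (r - 5)*(r + 1)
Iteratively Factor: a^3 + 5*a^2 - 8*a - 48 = (a + 4)*(a^2 + a - 12) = (a + 4)^2*(a - 3)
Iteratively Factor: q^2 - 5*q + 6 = (q - 2)*(q - 3)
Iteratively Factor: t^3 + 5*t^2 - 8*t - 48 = (t - 3)*(t^2 + 8*t + 16) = (t - 3)*(t + 4)*(t + 4)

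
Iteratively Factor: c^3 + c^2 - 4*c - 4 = (c - 2)*(c^2 + 3*c + 2) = (c - 2)*(c + 2)*(c + 1)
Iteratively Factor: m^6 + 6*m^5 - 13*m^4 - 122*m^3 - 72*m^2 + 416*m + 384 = (m + 4)*(m^5 + 2*m^4 - 21*m^3 - 38*m^2 + 80*m + 96) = (m + 4)^2*(m^4 - 2*m^3 - 13*m^2 + 14*m + 24) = (m - 4)*(m + 4)^2*(m^3 + 2*m^2 - 5*m - 6) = (m - 4)*(m + 3)*(m + 4)^2*(m^2 - m - 2) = (m - 4)*(m + 1)*(m + 3)*(m + 4)^2*(m - 2)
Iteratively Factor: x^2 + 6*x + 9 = (x + 3)*(x + 3)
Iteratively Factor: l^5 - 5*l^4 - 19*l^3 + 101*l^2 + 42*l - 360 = (l + 2)*(l^4 - 7*l^3 - 5*l^2 + 111*l - 180) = (l - 3)*(l + 2)*(l^3 - 4*l^2 - 17*l + 60) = (l - 3)*(l + 2)*(l + 4)*(l^2 - 8*l + 15) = (l - 3)^2*(l + 2)*(l + 4)*(l - 5)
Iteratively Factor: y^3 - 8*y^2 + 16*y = (y - 4)*(y^2 - 4*y) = (y - 4)^2*(y)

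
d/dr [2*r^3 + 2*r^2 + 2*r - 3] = 6*r^2 + 4*r + 2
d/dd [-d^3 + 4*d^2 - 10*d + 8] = -3*d^2 + 8*d - 10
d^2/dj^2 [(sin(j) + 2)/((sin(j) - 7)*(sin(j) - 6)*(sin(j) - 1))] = 2*(-2*sin(j)^6 + 10*sin(j)^5 + 179*sin(j)^4 - 1403*sin(j)^3 + 2210*sin(j)^2 + 2140*sin(j) - 7184)/((sin(j) - 7)^3*(sin(j) - 6)^3*(sin(j) - 1)^2)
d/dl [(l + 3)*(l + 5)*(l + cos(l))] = -(l + 3)*(l + 5)*(sin(l) - 1) + (l + 3)*(l + cos(l)) + (l + 5)*(l + cos(l))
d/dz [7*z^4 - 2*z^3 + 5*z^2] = 2*z*(14*z^2 - 3*z + 5)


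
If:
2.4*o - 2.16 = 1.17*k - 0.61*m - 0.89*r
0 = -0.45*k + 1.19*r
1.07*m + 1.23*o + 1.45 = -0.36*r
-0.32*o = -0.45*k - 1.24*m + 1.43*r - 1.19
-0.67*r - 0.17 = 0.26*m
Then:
No Solution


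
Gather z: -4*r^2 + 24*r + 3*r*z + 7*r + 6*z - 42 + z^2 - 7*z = -4*r^2 + 31*r + z^2 + z*(3*r - 1) - 42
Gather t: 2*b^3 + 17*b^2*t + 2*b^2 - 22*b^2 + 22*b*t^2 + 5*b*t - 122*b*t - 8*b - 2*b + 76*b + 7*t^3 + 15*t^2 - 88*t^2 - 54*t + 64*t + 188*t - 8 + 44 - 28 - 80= 2*b^3 - 20*b^2 + 66*b + 7*t^3 + t^2*(22*b - 73) + t*(17*b^2 - 117*b + 198) - 72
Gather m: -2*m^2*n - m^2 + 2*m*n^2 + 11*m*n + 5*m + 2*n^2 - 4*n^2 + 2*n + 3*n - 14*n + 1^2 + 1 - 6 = m^2*(-2*n - 1) + m*(2*n^2 + 11*n + 5) - 2*n^2 - 9*n - 4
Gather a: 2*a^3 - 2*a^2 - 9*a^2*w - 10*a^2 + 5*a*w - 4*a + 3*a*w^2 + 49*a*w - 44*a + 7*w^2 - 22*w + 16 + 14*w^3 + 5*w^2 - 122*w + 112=2*a^3 + a^2*(-9*w - 12) + a*(3*w^2 + 54*w - 48) + 14*w^3 + 12*w^2 - 144*w + 128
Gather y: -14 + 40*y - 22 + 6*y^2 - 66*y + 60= 6*y^2 - 26*y + 24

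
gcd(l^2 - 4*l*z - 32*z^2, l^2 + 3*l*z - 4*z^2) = l + 4*z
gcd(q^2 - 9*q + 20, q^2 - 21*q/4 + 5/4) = q - 5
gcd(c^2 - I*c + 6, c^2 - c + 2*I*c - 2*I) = c + 2*I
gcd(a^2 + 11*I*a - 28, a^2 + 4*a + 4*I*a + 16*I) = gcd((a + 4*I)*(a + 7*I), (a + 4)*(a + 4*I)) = a + 4*I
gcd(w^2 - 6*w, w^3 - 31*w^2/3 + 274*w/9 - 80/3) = w - 6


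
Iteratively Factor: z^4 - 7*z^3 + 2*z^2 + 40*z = (z - 4)*(z^3 - 3*z^2 - 10*z) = (z - 5)*(z - 4)*(z^2 + 2*z) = z*(z - 5)*(z - 4)*(z + 2)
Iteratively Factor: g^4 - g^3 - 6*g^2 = (g)*(g^3 - g^2 - 6*g) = g*(g + 2)*(g^2 - 3*g) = g^2*(g + 2)*(g - 3)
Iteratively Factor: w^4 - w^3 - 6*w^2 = (w)*(w^3 - w^2 - 6*w) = w*(w + 2)*(w^2 - 3*w) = w*(w - 3)*(w + 2)*(w)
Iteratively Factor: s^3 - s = (s - 1)*(s^2 + s) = (s - 1)*(s + 1)*(s)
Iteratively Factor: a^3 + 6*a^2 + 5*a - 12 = (a - 1)*(a^2 + 7*a + 12) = (a - 1)*(a + 4)*(a + 3)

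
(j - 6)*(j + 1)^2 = j^3 - 4*j^2 - 11*j - 6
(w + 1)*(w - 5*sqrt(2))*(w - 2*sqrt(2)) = w^3 - 7*sqrt(2)*w^2 + w^2 - 7*sqrt(2)*w + 20*w + 20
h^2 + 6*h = h*(h + 6)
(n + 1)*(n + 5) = n^2 + 6*n + 5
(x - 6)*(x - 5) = x^2 - 11*x + 30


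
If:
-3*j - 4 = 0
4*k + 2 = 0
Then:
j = -4/3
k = -1/2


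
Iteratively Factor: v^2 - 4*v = (v - 4)*(v)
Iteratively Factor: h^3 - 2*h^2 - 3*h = (h - 3)*(h^2 + h) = (h - 3)*(h + 1)*(h)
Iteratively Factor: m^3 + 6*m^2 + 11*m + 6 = (m + 2)*(m^2 + 4*m + 3) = (m + 2)*(m + 3)*(m + 1)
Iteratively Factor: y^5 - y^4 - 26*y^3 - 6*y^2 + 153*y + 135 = (y - 3)*(y^4 + 2*y^3 - 20*y^2 - 66*y - 45) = (y - 3)*(y + 3)*(y^3 - y^2 - 17*y - 15) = (y - 3)*(y + 1)*(y + 3)*(y^2 - 2*y - 15) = (y - 5)*(y - 3)*(y + 1)*(y + 3)*(y + 3)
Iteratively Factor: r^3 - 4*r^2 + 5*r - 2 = (r - 1)*(r^2 - 3*r + 2) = (r - 2)*(r - 1)*(r - 1)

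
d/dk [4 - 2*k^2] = -4*k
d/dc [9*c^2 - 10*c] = 18*c - 10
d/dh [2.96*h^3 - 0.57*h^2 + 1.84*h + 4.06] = 8.88*h^2 - 1.14*h + 1.84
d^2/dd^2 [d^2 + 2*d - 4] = 2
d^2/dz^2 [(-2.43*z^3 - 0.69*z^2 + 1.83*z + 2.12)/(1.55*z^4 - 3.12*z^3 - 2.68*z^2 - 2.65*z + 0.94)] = (-11.67615*z^9 - 9.94635000000005*z^8 + 12.21462*z^7 - 157.997846*z^6 - 74.787228*z^5 + 198.874206*z^4 + 126.591626*z^3 + 249.756588*z^2 + 142.420584*z + 48.3545)/(3.723875*z^12 - 22.4874*z^11 + 25.94886*z^10 + 28.291677*z^9 + 38.801034*z^8 - 105.842184*z^7 - 115.521199*z^6 - 98.837556*z^5 + 14.533728*z^4 + 13.175159*z^3 + 12.699306*z^2 - 7.02462*z + 0.830584)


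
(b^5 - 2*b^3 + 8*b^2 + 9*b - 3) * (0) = 0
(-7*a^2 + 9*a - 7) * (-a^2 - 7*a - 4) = 7*a^4 + 40*a^3 - 28*a^2 + 13*a + 28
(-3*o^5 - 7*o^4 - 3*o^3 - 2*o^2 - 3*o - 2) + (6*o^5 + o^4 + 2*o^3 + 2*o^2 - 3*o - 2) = 3*o^5 - 6*o^4 - o^3 - 6*o - 4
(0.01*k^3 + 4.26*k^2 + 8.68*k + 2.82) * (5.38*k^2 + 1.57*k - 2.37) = 0.0538*k^5 + 22.9345*k^4 + 53.3629*k^3 + 18.703*k^2 - 16.1442*k - 6.6834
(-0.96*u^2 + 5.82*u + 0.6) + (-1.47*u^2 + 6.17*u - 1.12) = -2.43*u^2 + 11.99*u - 0.52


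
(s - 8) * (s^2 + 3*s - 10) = s^3 - 5*s^2 - 34*s + 80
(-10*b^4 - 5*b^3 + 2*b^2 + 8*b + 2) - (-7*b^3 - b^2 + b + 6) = -10*b^4 + 2*b^3 + 3*b^2 + 7*b - 4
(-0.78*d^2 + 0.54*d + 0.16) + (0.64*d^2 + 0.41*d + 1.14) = -0.14*d^2 + 0.95*d + 1.3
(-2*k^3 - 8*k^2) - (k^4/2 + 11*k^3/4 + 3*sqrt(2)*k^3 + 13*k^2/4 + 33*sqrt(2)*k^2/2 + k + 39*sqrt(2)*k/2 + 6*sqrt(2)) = -k^4/2 - 19*k^3/4 - 3*sqrt(2)*k^3 - 33*sqrt(2)*k^2/2 - 45*k^2/4 - 39*sqrt(2)*k/2 - k - 6*sqrt(2)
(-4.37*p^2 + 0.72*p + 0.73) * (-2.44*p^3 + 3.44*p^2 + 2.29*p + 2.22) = 10.6628*p^5 - 16.7896*p^4 - 9.3117*p^3 - 5.5414*p^2 + 3.2701*p + 1.6206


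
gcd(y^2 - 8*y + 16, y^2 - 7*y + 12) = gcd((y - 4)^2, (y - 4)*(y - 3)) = y - 4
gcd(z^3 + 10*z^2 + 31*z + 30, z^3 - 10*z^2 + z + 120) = z + 3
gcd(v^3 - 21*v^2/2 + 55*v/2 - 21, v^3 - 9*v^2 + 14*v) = v^2 - 9*v + 14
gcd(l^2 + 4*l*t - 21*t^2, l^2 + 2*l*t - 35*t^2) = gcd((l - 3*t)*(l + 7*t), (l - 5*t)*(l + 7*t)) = l + 7*t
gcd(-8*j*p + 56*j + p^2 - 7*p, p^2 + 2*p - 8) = 1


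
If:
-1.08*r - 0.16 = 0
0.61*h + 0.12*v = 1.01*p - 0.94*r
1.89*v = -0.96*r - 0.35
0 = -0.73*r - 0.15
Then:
No Solution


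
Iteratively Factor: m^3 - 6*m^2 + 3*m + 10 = (m + 1)*(m^2 - 7*m + 10) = (m - 5)*(m + 1)*(m - 2)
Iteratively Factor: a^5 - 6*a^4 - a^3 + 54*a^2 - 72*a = (a - 2)*(a^4 - 4*a^3 - 9*a^2 + 36*a) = (a - 2)*(a + 3)*(a^3 - 7*a^2 + 12*a) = a*(a - 2)*(a + 3)*(a^2 - 7*a + 12) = a*(a - 3)*(a - 2)*(a + 3)*(a - 4)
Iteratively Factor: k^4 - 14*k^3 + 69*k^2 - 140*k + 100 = (k - 2)*(k^3 - 12*k^2 + 45*k - 50) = (k - 5)*(k - 2)*(k^2 - 7*k + 10) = (k - 5)^2*(k - 2)*(k - 2)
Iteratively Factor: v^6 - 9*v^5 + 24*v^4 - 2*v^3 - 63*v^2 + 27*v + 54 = (v - 2)*(v^5 - 7*v^4 + 10*v^3 + 18*v^2 - 27*v - 27) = (v - 2)*(v + 1)*(v^4 - 8*v^3 + 18*v^2 - 27) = (v - 3)*(v - 2)*(v + 1)*(v^3 - 5*v^2 + 3*v + 9) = (v - 3)^2*(v - 2)*(v + 1)*(v^2 - 2*v - 3) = (v - 3)^2*(v - 2)*(v + 1)^2*(v - 3)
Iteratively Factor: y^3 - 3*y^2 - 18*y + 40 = (y + 4)*(y^2 - 7*y + 10) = (y - 2)*(y + 4)*(y - 5)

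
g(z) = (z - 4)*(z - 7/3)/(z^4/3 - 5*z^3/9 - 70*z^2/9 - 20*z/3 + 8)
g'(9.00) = -0.00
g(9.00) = 0.03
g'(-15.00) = 0.00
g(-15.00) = 0.02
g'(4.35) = -0.03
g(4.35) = -0.01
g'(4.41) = -0.03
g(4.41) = -0.01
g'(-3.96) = 2.75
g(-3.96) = 1.73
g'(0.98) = 3.06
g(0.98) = -0.66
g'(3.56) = -0.01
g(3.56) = 0.01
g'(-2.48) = -3.29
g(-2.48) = -14.05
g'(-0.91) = -2.17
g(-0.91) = 1.92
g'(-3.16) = 129.88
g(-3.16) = 18.14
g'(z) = (z - 4)*(z - 7/3)*(-4*z^3/3 + 5*z^2/3 + 140*z/9 + 20/3)/(z^4/3 - 5*z^3/9 - 70*z^2/9 - 20*z/3 + 8)^2 + (z - 4)/(z^4/3 - 5*z^3/9 - 70*z^2/9 - 20*z/3 + 8) + (z - 7/3)/(z^4/3 - 5*z^3/9 - 70*z^2/9 - 20*z/3 + 8)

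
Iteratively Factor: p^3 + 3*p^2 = (p)*(p^2 + 3*p) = p*(p + 3)*(p)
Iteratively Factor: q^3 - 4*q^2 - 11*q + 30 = (q - 5)*(q^2 + q - 6) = (q - 5)*(q - 2)*(q + 3)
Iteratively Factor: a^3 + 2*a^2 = (a)*(a^2 + 2*a) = a*(a + 2)*(a)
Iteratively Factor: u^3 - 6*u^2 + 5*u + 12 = (u - 3)*(u^2 - 3*u - 4) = (u - 4)*(u - 3)*(u + 1)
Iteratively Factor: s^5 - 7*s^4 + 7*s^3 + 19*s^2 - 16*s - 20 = (s - 2)*(s^4 - 5*s^3 - 3*s^2 + 13*s + 10) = (s - 2)*(s + 1)*(s^3 - 6*s^2 + 3*s + 10) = (s - 2)^2*(s + 1)*(s^2 - 4*s - 5) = (s - 5)*(s - 2)^2*(s + 1)*(s + 1)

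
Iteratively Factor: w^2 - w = (w - 1)*(w)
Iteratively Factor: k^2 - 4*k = (k)*(k - 4)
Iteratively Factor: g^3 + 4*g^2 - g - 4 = (g + 1)*(g^2 + 3*g - 4) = (g + 1)*(g + 4)*(g - 1)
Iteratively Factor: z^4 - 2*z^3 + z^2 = (z - 1)*(z^3 - z^2) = (z - 1)^2*(z^2) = z*(z - 1)^2*(z)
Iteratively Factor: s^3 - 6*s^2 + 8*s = (s)*(s^2 - 6*s + 8) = s*(s - 4)*(s - 2)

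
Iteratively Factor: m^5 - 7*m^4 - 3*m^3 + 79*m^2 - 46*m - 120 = (m - 4)*(m^4 - 3*m^3 - 15*m^2 + 19*m + 30) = (m - 4)*(m + 3)*(m^3 - 6*m^2 + 3*m + 10) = (m - 4)*(m - 2)*(m + 3)*(m^2 - 4*m - 5) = (m - 5)*(m - 4)*(m - 2)*(m + 3)*(m + 1)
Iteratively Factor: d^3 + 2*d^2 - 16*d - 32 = (d - 4)*(d^2 + 6*d + 8) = (d - 4)*(d + 4)*(d + 2)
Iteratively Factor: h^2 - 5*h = (h)*(h - 5)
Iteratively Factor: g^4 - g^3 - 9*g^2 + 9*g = (g - 3)*(g^3 + 2*g^2 - 3*g) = (g - 3)*(g + 3)*(g^2 - g) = g*(g - 3)*(g + 3)*(g - 1)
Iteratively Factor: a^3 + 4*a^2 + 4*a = (a + 2)*(a^2 + 2*a) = a*(a + 2)*(a + 2)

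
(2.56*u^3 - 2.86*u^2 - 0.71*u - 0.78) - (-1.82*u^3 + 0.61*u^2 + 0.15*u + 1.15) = 4.38*u^3 - 3.47*u^2 - 0.86*u - 1.93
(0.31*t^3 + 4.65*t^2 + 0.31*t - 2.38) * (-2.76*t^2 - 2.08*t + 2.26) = -0.8556*t^5 - 13.4788*t^4 - 9.827*t^3 + 16.433*t^2 + 5.651*t - 5.3788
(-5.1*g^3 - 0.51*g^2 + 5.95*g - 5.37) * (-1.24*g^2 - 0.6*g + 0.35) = 6.324*g^5 + 3.6924*g^4 - 8.857*g^3 + 2.9103*g^2 + 5.3045*g - 1.8795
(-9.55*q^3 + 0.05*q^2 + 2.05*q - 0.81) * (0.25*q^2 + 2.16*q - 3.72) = -2.3875*q^5 - 20.6155*q^4 + 36.1465*q^3 + 4.0395*q^2 - 9.3756*q + 3.0132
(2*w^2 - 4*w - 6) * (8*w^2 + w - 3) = 16*w^4 - 30*w^3 - 58*w^2 + 6*w + 18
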